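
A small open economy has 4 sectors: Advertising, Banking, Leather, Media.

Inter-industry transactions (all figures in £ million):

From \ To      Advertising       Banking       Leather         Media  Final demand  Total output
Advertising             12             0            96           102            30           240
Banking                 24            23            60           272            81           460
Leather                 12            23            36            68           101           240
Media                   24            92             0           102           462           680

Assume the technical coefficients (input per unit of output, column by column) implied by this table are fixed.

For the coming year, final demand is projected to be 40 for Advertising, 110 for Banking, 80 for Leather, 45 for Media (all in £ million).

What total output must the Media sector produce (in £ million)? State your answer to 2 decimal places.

Technical coefficients a_ij = z_ij / X_j:
  a_AA = 12/240 = 0.05, a_BA = 24/240 = 0.10, a_LA = 12/240 = 0.05, a_MA = 24/240 = 0.10
  a_AB = 0/460 = 0.00, a_BB = 23/460 = 0.05, a_LB = 23/460 = 0.05, a_MB = 92/460 = 0.20
  a_AL = 96/240 = 0.40, a_BL = 60/240 = 0.25, a_LL = 36/240 = 0.15, a_ML = 0/240 = 0.00
  a_AM = 102/680 = 0.15, a_BM = 272/680 = 0.40, a_LM = 68/680 = 0.10, a_MM = 102/680 = 0.15
I − A =
  [   0.95     0.00    -0.40    -0.15]
  [  -0.10     0.95    -0.25    -0.40]
  [  -0.05    -0.05     0.85    -0.10]
  [  -0.10    -0.20     0.00     0.85]
Compute the cofactors C_ij = (−1)^(i+j)·(3×3 minor ij) of I−A; the adjugate is their transpose:
adj(I−A) = Cᵀ =
  [ 0.602750   0.050500   0.298500   0.165250]
  [ 0.119375   0.652625   0.248125   0.357375]
  [ 0.054125   0.060125   0.673875   0.117125]
  [ 0.099000   0.159500   0.093500   0.734250]
det(I−A) = Σ_j (I−A)_1j·C_1j = (0.95)(0.602750) + (0.00)(0.119375) + (-0.40)(0.054125) + (-0.15)(0.099000) = 0.5361125
(I − A)⁻¹ = adj(I−A) / det(I−A) ≈
  [   1.1243     0.0942     0.5568     0.3082]
  [   0.2227     1.2173     0.4628     0.6666]
  [   0.1010     0.1121     1.2570     0.2185]
  [   0.1847     0.2975     0.1744     1.3696]
x = (I − A)⁻¹ d = adj(I−A)·d / det(I−A), with det(I−A) = 0.5361125:
  x_A = (0.602750·40 + 0.050500·110 + 0.298500·80 + 0.165250·45) / 0.5361125 = 60.98125 / 0.5361125 ≈ 113.75
  x_B = (0.119375·40 + 0.652625·110 + 0.248125·80 + 0.357375·45) / 0.5361125 = 112.495625 / 0.5361125 ≈ 209.84
  x_L = (0.054125·40 + 0.060125·110 + 0.673875·80 + 0.117125·45) / 0.5361125 = 67.959375 / 0.5361125 ≈ 126.76
  x_M = (0.099000·40 + 0.159500·110 + 0.093500·80 + 0.734250·45) / 0.5361125 = 62.02625 / 0.5361125 ≈ 115.70

x_M = 115.70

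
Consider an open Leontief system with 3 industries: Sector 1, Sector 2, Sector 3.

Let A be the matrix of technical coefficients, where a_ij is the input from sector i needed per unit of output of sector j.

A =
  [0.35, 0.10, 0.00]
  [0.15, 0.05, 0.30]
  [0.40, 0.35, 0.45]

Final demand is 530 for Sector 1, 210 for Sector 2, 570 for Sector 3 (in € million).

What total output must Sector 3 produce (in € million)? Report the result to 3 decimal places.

x_3 = 2504.032

I − A =
  [   0.65    -0.10     0.00]
  [  -0.15     0.95    -0.30]
  [  -0.40    -0.35     0.55]
Cofactors of I−A, C_ij = (−1)^(i+j)·(minor ij) (rows/columns in the sector order above):
  C_11 = (0.95)(0.55) − (-0.30)(-0.35) = 0.4175
  C_12 = −[(-0.15)(0.55) − (-0.30)(-0.40)] = 0.2025
  C_13 = (-0.15)(-0.35) − (0.95)(-0.40) = 0.4325
  C_21 = −[(-0.10)(0.55) − (0.00)(-0.35)] = 0.0550
  C_22 = (0.65)(0.55) − (0.00)(-0.40) = 0.3575
  C_23 = −[(0.65)(-0.35) − (-0.10)(-0.40)] = 0.2675
  C_31 = (-0.10)(-0.30) − (0.00)(0.95) = 0.0300
  C_32 = −[(0.65)(-0.30) − (0.00)(-0.15)] = 0.1950
  C_33 = (0.65)(0.95) − (-0.10)(-0.15) = 0.6025
det(I−A) = Σ_j (I−A)_1j·C_1j = (0.65)(0.4175) + (-0.10)(0.2025) + (0.00)(0.4325) = 0.251125
adj(I−A) = Cᵀ =
  [ 0.4175   0.0550   0.0300]
  [ 0.2025   0.3575   0.1950]
  [ 0.4325   0.2675   0.6025]
(I − A)⁻¹ = adj(I−A) / det(I−A) ≈
  [   1.6625     0.2190     0.1195]
  [   0.8064     1.4236     0.7765]
  [   1.7222     1.0652     2.3992]
x = (I − A)⁻¹ d = adj(I−A)·d / det(I−A), with det(I−A) = 0.251125:
  x_1 = (0.4175·530 + 0.0550·210 + 0.0300·570) / 0.251125 = 249.925 / 0.251125 ≈ 995.222
  x_2 = (0.2025·530 + 0.3575·210 + 0.1950·570) / 0.251125 = 293.55 / 0.251125 ≈ 1168.940
  x_3 = (0.4325·530 + 0.2675·210 + 0.6025·570) / 0.251125 = 628.825 / 0.251125 ≈ 2504.032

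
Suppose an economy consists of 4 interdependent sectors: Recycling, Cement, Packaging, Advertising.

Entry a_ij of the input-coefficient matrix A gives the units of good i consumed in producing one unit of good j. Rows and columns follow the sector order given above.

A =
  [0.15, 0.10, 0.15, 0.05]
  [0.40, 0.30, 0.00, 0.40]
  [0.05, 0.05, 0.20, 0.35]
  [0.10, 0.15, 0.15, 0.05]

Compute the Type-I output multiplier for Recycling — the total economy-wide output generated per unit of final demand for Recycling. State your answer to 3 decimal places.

I − A =
  [   0.85    -0.10    -0.15    -0.05]
  [  -0.40     0.70     0.00    -0.40]
  [  -0.05    -0.05     0.80    -0.35]
  [  -0.10    -0.15    -0.15     0.95]
Compute the cofactors C_ij = (−1)^(i+j)·(3×3 minor ij) of I−A; the adjugate is their transpose:
adj(I−A) = Cᵀ =
  [ 0.444250   0.092125   0.102000   0.099750]
  [ 0.318000   0.584625   0.117000   0.306000]
  [ 0.096750   0.093375   0.465750   0.216000]
  [ 0.112250   0.116750   0.102750   0.435750]
det(I−A) = Σ_j (I−A)_1j·C_1j = (0.85)(0.444250) + (-0.10)(0.318000) + (-0.15)(0.096750) + (-0.05)(0.112250) = 0.3256875
(I − A)⁻¹ = adj(I−A) / det(I−A) ≈
  [   1.3640     0.2829     0.3132     0.3063]
  [   0.9764     1.7950     0.3592     0.9396]
  [   0.2971     0.2867     1.4301     0.6632]
  [   0.3447     0.3585     0.3155     1.3379]
The output multiplier for sector j is the column-j sum of the Leontief inverse (I − A)⁻¹ = adj(I−A) / det(I−A).
Column 1 of adj(I−A): (0.444250, 0.318000, 0.096750, 0.112250); det(I−A) = 0.3256875.
m_1 = (0.444250 + 0.318000 + 0.096750 + 0.112250) / 0.3256875 = 0.97125 / 0.3256875 ≈ 2.982.

m_1 = 2.982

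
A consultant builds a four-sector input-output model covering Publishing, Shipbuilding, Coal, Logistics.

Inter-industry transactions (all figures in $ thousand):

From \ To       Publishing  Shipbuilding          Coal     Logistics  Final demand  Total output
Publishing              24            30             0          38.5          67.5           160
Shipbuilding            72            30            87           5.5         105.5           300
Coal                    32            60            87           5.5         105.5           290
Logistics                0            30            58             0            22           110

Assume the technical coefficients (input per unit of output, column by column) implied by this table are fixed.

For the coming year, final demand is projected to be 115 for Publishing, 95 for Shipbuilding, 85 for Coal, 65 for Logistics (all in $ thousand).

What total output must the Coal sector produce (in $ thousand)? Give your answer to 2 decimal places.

x_C = 296.08

Technical coefficients a_ij = z_ij / X_j:
  a_PP = 24/160 = 0.15, a_SP = 72/160 = 0.45, a_CP = 32/160 = 0.20, a_LP = 0/160 = 0.00
  a_PS = 30/300 = 0.10, a_SS = 30/300 = 0.10, a_CS = 60/300 = 0.20, a_LS = 30/300 = 0.10
  a_PC = 0/290 = 0.00, a_SC = 87/290 = 0.30, a_CC = 87/290 = 0.30, a_LC = 58/290 = 0.20
  a_PL = 38.5/110 = 0.35, a_SL = 5.5/110 = 0.05, a_CL = 5.5/110 = 0.05, a_LL = 0/110 = 0.00
I − A =
  [   0.85    -0.10     0.00    -0.35]
  [  -0.45     0.90    -0.30    -0.05]
  [  -0.20    -0.20     0.70    -0.05]
  [   0.00    -0.10    -0.20     1.00]
Compute the cofactors C_ij = (−1)^(i+j)·(3×3 minor ij) of I−A; the adjugate is their transpose:
adj(I−A) = Cᵀ =
  [ 0.55400   0.10750   0.10450   0.20450]
  [ 0.37250   0.57250   0.29500   0.17375]
  [ 0.27125   0.20125   0.70000   0.14000]
  [ 0.09150   0.09750   0.16950   0.44700]
det(I−A) = Σ_j (I−A)_1j·C_1j = (0.85)(0.55400) + (-0.10)(0.37250) + (0.00)(0.27125) + (-0.35)(0.09150) = 0.401625
(I − A)⁻¹ = adj(I−A) / det(I−A) ≈
  [   1.3794     0.2677     0.2602     0.5092]
  [   0.9275     1.4255     0.7345     0.4326]
  [   0.6754     0.5011     1.7429     0.3486]
  [   0.2278     0.2428     0.4220     1.1130]
x = (I − A)⁻¹ d = adj(I−A)·d / det(I−A), with det(I−A) = 0.401625:
  x_P = (0.55400·115 + 0.10750·95 + 0.10450·85 + 0.20450·65) / 0.401625 = 96.0975 / 0.401625 ≈ 239.27
  x_S = (0.37250·115 + 0.57250·95 + 0.29500·85 + 0.17375·65) / 0.401625 = 133.59375 / 0.401625 ≈ 332.63
  x_C = (0.27125·115 + 0.20125·95 + 0.70000·85 + 0.14000·65) / 0.401625 = 118.9125 / 0.401625 ≈ 296.08
  x_L = (0.09150·115 + 0.09750·95 + 0.16950·85 + 0.44700·65) / 0.401625 = 63.2475 / 0.401625 ≈ 157.48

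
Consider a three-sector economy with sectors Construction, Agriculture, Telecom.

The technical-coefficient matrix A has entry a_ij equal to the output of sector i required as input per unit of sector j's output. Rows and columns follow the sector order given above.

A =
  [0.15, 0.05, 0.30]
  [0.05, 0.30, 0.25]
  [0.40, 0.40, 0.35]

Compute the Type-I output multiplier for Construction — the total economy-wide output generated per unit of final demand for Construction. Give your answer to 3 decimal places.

I − A =
  [   0.85    -0.05    -0.30]
  [  -0.05     0.70    -0.25]
  [  -0.40    -0.40     0.65]
Cofactors of I−A, C_ij = (−1)^(i+j)·(minor ij) (rows/columns in the sector order above):
  C_11 = (0.70)(0.65) − (-0.25)(-0.40) = 0.3550
  C_12 = −[(-0.05)(0.65) − (-0.25)(-0.40)] = 0.1325
  C_13 = (-0.05)(-0.40) − (0.70)(-0.40) = 0.3000
  C_21 = −[(-0.05)(0.65) − (-0.30)(-0.40)] = 0.1525
  C_22 = (0.85)(0.65) − (-0.30)(-0.40) = 0.4325
  C_23 = −[(0.85)(-0.40) − (-0.05)(-0.40)] = 0.3600
  C_31 = (-0.05)(-0.25) − (-0.30)(0.70) = 0.2225
  C_32 = −[(0.85)(-0.25) − (-0.30)(-0.05)] = 0.2275
  C_33 = (0.85)(0.70) − (-0.05)(-0.05) = 0.5925
det(I−A) = Σ_j (I−A)_1j·C_1j = (0.85)(0.3550) + (-0.05)(0.1325) + (-0.30)(0.3000) = 0.205125
adj(I−A) = Cᵀ =
  [ 0.3550   0.1525   0.2225]
  [ 0.1325   0.4325   0.2275]
  [ 0.3000   0.3600   0.5925]
(I − A)⁻¹ = adj(I−A) / det(I−A) ≈
  [   1.7307     0.7434     1.0847]
  [   0.6459     2.1085     1.1091]
  [   1.4625     1.7550     2.8885]
The output multiplier for sector j is the column-j sum of the Leontief inverse (I − A)⁻¹ = adj(I−A) / det(I−A).
Column 1 of adj(I−A): (0.3550, 0.1325, 0.3000); det(I−A) = 0.205125.
m_1 = (0.3550 + 0.1325 + 0.3000) / 0.205125 = 0.7875 / 0.205125 ≈ 3.839.

m_1 = 3.839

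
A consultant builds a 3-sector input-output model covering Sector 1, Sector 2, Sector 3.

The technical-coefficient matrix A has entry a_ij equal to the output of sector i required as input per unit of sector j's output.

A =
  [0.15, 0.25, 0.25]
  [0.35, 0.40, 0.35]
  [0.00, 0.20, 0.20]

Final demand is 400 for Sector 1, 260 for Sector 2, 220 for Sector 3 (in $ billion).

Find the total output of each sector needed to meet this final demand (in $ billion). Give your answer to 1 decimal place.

x_1 = 1077.6, x_2 = 1431.0, x_3 = 632.8

I − A =
  [   0.85    -0.25    -0.25]
  [  -0.35     0.60    -0.35]
  [   0.00    -0.20     0.80]
Cofactors of I−A, C_ij = (−1)^(i+j)·(minor ij) (rows/columns in the sector order above):
  C_11 = (0.60)(0.80) − (-0.35)(-0.20) = 0.4100
  C_12 = −[(-0.35)(0.80) − (-0.35)(0.00)] = 0.2800
  C_13 = (-0.35)(-0.20) − (0.60)(0.00) = 0.0700
  C_21 = −[(-0.25)(0.80) − (-0.25)(-0.20)] = 0.2500
  C_22 = (0.85)(0.80) − (-0.25)(0.00) = 0.6800
  C_23 = −[(0.85)(-0.20) − (-0.25)(0.00)] = 0.1700
  C_31 = (-0.25)(-0.35) − (-0.25)(0.60) = 0.2375
  C_32 = −[(0.85)(-0.35) − (-0.25)(-0.35)] = 0.3850
  C_33 = (0.85)(0.60) − (-0.25)(-0.35) = 0.4225
det(I−A) = Σ_j (I−A)_1j·C_1j = (0.85)(0.4100) + (-0.25)(0.2800) + (-0.25)(0.0700) = 0.2610
adj(I−A) = Cᵀ =
  [ 0.4100   0.2500   0.2375]
  [ 0.2800   0.6800   0.3850]
  [ 0.0700   0.1700   0.4225]
(I − A)⁻¹ = adj(I−A) / det(I−A) ≈
  [   1.5709     0.9579     0.9100]
  [   1.0728     2.6054     1.4751]
  [   0.2682     0.6513     1.6188]
x = (I − A)⁻¹ d = adj(I−A)·d / det(I−A), with det(I−A) = 0.2610:
  x_1 = (0.4100·400 + 0.2500·260 + 0.2375·220) / 0.2610 = 281.25 / 0.2610 ≈ 1077.6
  x_2 = (0.2800·400 + 0.6800·260 + 0.3850·220) / 0.2610 = 373.50 / 0.2610 ≈ 1431.0
  x_3 = (0.0700·400 + 0.1700·260 + 0.4225·220) / 0.2610 = 165.15 / 0.2610 ≈ 632.8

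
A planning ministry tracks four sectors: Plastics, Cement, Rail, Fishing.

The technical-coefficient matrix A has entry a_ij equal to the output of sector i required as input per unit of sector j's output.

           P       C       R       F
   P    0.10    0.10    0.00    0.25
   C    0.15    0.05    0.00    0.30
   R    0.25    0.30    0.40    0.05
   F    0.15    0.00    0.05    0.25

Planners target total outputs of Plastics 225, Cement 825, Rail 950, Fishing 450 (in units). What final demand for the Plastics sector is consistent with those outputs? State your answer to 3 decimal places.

d_P = 7.500

I − A =
  [   0.90    -0.10     0.00    -0.25]
  [  -0.15     0.95     0.00    -0.30]
  [  -0.25    -0.30     0.60    -0.05]
  [  -0.15     0.00    -0.05     0.75]
d = (I − A) x:
  d_P = (+0.90)·225 + (-0.10)·825 + (+0.00)·950 + (-0.25)·450 = 7.500
  d_C = (-0.15)·225 + (+0.95)·825 + (+0.00)·950 + (-0.30)·450 = 615.000
  d_R = (-0.25)·225 + (-0.30)·825 + (+0.60)·950 + (-0.05)·450 = 243.750
  d_F = (-0.15)·225 + (+0.00)·825 + (-0.05)·950 + (+0.75)·450 = 256.250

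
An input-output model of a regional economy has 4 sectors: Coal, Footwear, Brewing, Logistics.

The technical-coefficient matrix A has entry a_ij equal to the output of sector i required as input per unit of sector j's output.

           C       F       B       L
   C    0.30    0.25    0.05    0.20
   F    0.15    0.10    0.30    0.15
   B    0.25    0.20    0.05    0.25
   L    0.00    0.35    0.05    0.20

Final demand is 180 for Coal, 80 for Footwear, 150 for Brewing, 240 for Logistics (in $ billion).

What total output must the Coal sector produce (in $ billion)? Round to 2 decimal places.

x_C = 619.43

I − A =
  [   0.70    -0.25    -0.05    -0.20]
  [  -0.15     0.90    -0.30    -0.15]
  [  -0.25    -0.20     0.95    -0.25]
  [   0.00    -0.35    -0.05     0.80]
Compute the cofactors C_ij = (−1)^(i+j)·(3×3 minor ij) of I−A; the adjugate is their transpose:
adj(I−A) = Cᵀ =
  [ 0.547125   0.267750   0.125250   0.226125]
  [ 0.174000   0.510750   0.180750   0.195750]
  [ 0.204000   0.240750   0.426750   0.229500]
  [ 0.088875   0.238500   0.105750   0.489375]
det(I−A) = Σ_j (I−A)_1j·C_1j = (0.70)(0.547125) + (-0.25)(0.174000) + (-0.05)(0.204000) + (-0.20)(0.088875) = 0.3115125
(I − A)⁻¹ = adj(I−A) / det(I−A) ≈
  [   1.7564     0.8595     0.4021     0.7259]
  [   0.5586     1.6396     0.5802     0.6284]
  [   0.6549     0.7728     1.3699     0.7367]
  [   0.2853     0.7656     0.3395     1.5710]
x = (I − A)⁻¹ d = adj(I−A)·d / det(I−A), with det(I−A) = 0.3115125:
  x_C = (0.547125·180 + 0.267750·80 + 0.125250·150 + 0.226125·240) / 0.3115125 = 192.96 / 0.3115125 ≈ 619.43
  x_F = (0.174000·180 + 0.510750·80 + 0.180750·150 + 0.195750·240) / 0.3115125 = 146.2725 / 0.3115125 ≈ 469.56
  x_B = (0.204000·180 + 0.240750·80 + 0.426750·150 + 0.229500·240) / 0.3115125 = 175.0725 / 0.3115125 ≈ 562.01
  x_L = (0.088875·180 + 0.238500·80 + 0.105750·150 + 0.489375·240) / 0.3115125 = 168.39 / 0.3115125 ≈ 540.56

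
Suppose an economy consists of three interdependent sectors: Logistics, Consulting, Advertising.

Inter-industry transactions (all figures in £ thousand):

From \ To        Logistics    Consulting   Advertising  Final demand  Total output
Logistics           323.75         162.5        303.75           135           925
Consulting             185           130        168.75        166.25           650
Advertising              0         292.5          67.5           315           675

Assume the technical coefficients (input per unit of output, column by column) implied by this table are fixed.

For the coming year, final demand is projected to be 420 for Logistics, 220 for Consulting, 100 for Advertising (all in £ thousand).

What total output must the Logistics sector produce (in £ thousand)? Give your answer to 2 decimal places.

x_L = 1265.29

Technical coefficients a_ij = z_ij / X_j:
  a_LL = 323.75/925 = 0.35, a_CL = 185/925 = 0.20, a_AL = 0/925 = 0.00
  a_LC = 162.5/650 = 0.25, a_CC = 130/650 = 0.20, a_AC = 292.5/650 = 0.45
  a_LA = 303.75/675 = 0.45, a_CA = 168.75/675 = 0.25, a_AA = 67.5/675 = 0.10
I − A =
  [   0.65    -0.25    -0.45]
  [  -0.20     0.80    -0.25]
  [   0.00    -0.45     0.90]
Cofactors of I−A, C_ij = (−1)^(i+j)·(minor ij) (rows/columns in the sector order above):
  C_11 = (0.80)(0.90) − (-0.25)(-0.45) = 0.6075
  C_12 = −[(-0.20)(0.90) − (-0.25)(0.00)] = 0.1800
  C_13 = (-0.20)(-0.45) − (0.80)(0.00) = 0.0900
  C_21 = −[(-0.25)(0.90) − (-0.45)(-0.45)] = 0.4275
  C_22 = (0.65)(0.90) − (-0.45)(0.00) = 0.5850
  C_23 = −[(0.65)(-0.45) − (-0.25)(0.00)] = 0.2925
  C_31 = (-0.25)(-0.25) − (-0.45)(0.80) = 0.4225
  C_32 = −[(0.65)(-0.25) − (-0.45)(-0.20)] = 0.2525
  C_33 = (0.65)(0.80) − (-0.25)(-0.20) = 0.4700
det(I−A) = Σ_j (I−A)_1j·C_1j = (0.65)(0.6075) + (-0.25)(0.1800) + (-0.45)(0.0900) = 0.309375
adj(I−A) = Cᵀ =
  [ 0.6075   0.4275   0.4225]
  [ 0.1800   0.5850   0.2525]
  [ 0.0900   0.2925   0.4700]
(I − A)⁻¹ = adj(I−A) / det(I−A) ≈
  [   1.9636     1.3818     1.3657]
  [   0.5818     1.8909     0.8162]
  [   0.2909     0.9455     1.5192]
x = (I − A)⁻¹ d = adj(I−A)·d / det(I−A), with det(I−A) = 0.309375:
  x_L = (0.6075·420 + 0.4275·220 + 0.4225·100) / 0.309375 = 391.45 / 0.309375 ≈ 1265.29
  x_C = (0.1800·420 + 0.5850·220 + 0.2525·100) / 0.309375 = 229.55 / 0.309375 ≈ 741.98
  x_A = (0.0900·420 + 0.2925·220 + 0.4700·100) / 0.309375 = 149.15 / 0.309375 ≈ 482.10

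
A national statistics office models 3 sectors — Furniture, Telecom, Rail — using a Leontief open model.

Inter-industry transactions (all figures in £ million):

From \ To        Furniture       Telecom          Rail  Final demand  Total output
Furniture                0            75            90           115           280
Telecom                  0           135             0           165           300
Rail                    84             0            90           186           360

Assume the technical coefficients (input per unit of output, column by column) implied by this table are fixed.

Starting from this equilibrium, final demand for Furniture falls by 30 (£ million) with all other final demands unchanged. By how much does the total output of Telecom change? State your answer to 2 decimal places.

Δx_2 = 0.00

Technical coefficients a_ij = z_ij / X_j:
  a_11 = 0/280 = 0.00, a_21 = 0/280 = 0.00, a_31 = 84/280 = 0.30
  a_12 = 75/300 = 0.25, a_22 = 135/300 = 0.45, a_32 = 0/300 = 0.00
  a_13 = 90/360 = 0.25, a_23 = 0/360 = 0.00, a_33 = 90/360 = 0.25
I − A =
  [   1.00    -0.25    -0.25]
  [   0.00     0.55     0.00]
  [  -0.30     0.00     0.75]
Cofactors of I−A, C_ij = (−1)^(i+j)·(minor ij) (rows/columns in the sector order above):
  C_11 = (0.55)(0.75) − (0.00)(0.00) = 0.4125
  C_12 = −[(0.00)(0.75) − (0.00)(-0.30)] = 0.0000
  C_13 = (0.00)(0.00) − (0.55)(-0.30) = 0.1650
  C_21 = −[(-0.25)(0.75) − (-0.25)(0.00)] = 0.1875
  C_22 = (1.00)(0.75) − (-0.25)(-0.30) = 0.6750
  C_23 = −[(1.00)(0.00) − (-0.25)(-0.30)] = 0.0750
  C_31 = (-0.25)(0.00) − (-0.25)(0.55) = 0.1375
  C_32 = −[(1.00)(0.00) − (-0.25)(0.00)] = 0.0000
  C_33 = (1.00)(0.55) − (-0.25)(0.00) = 0.5500
det(I−A) = Σ_j (I−A)_1j·C_1j = (1.00)(0.4125) + (-0.25)(0.0000) + (-0.25)(0.1650) = 0.37125
adj(I−A) = Cᵀ =
  [ 0.4125   0.1875   0.1375]
  [ 0.0000   0.6750   0.0000]
  [ 0.1650   0.0750   0.5500]
(I − A)⁻¹ = adj(I−A) / det(I−A) ≈
  [   1.1111     0.5051     0.3704]
  [   0.0000     1.8182     0.0000]
  [   0.4444     0.2020     1.4815]
Δx = (I − A)⁻¹ Δd with Δd having -30 in the Furniture component and 0 elsewhere.
So Δx_2 = L_21 · (-30), where L_21 = adj(I−A)_21 / det(I−A) = 0.0000 / 0.37125.
Δx_2 = 0.0000 × (-30) / 0.37125 = 0.00 / 0.37125 = 0.00.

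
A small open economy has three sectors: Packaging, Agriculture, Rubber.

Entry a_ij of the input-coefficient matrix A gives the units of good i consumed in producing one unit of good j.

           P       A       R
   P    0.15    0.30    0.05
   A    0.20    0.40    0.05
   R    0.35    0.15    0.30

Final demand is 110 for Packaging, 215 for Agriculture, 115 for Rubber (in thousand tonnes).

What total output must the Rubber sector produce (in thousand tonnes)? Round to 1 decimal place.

x_R = 439.8

I − A =
  [   0.85    -0.30    -0.05]
  [  -0.20     0.60    -0.05]
  [  -0.35    -0.15     0.70]
Cofactors of I−A, C_ij = (−1)^(i+j)·(minor ij) (rows/columns in the sector order above):
  C_11 = (0.60)(0.70) − (-0.05)(-0.15) = 0.4125
  C_12 = −[(-0.20)(0.70) − (-0.05)(-0.35)] = 0.1575
  C_13 = (-0.20)(-0.15) − (0.60)(-0.35) = 0.2400
  C_21 = −[(-0.30)(0.70) − (-0.05)(-0.15)] = 0.2175
  C_22 = (0.85)(0.70) − (-0.05)(-0.35) = 0.5775
  C_23 = −[(0.85)(-0.15) − (-0.30)(-0.35)] = 0.2325
  C_31 = (-0.30)(-0.05) − (-0.05)(0.60) = 0.0450
  C_32 = −[(0.85)(-0.05) − (-0.05)(-0.20)] = 0.0525
  C_33 = (0.85)(0.60) − (-0.30)(-0.20) = 0.4500
det(I−A) = Σ_j (I−A)_1j·C_1j = (0.85)(0.4125) + (-0.30)(0.1575) + (-0.05)(0.2400) = 0.291375
adj(I−A) = Cᵀ =
  [ 0.4125   0.2175   0.0450]
  [ 0.1575   0.5775   0.0525]
  [ 0.2400   0.2325   0.4500]
(I − A)⁻¹ = adj(I−A) / det(I−A) ≈
  [   1.4157     0.7465     0.1544]
  [   0.5405     1.9820     0.1802]
  [   0.8237     0.7979     1.5444]
x = (I − A)⁻¹ d = adj(I−A)·d / det(I−A), with det(I−A) = 0.291375:
  x_P = (0.4125·110 + 0.2175·215 + 0.0450·115) / 0.291375 = 97.3125 / 0.291375 ≈ 334.0
  x_A = (0.1575·110 + 0.5775·215 + 0.0525·115) / 0.291375 = 147.525 / 0.291375 ≈ 506.3
  x_R = (0.2400·110 + 0.2325·215 + 0.4500·115) / 0.291375 = 128.1375 / 0.291375 ≈ 439.8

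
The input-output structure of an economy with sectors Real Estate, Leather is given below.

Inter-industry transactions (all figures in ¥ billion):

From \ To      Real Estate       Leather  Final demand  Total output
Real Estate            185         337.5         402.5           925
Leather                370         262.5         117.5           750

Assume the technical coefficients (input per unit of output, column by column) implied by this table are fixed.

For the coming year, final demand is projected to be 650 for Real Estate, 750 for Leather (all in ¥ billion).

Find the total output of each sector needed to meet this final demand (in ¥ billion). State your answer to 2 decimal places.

x_1 = 2235.29, x_2 = 2529.41

Technical coefficients a_ij = z_ij / X_j:
  a_11 = 185/925 = 0.20, a_21 = 370/925 = 0.40
  a_12 = 337.5/750 = 0.45, a_22 = 262.5/750 = 0.35
I − A =
  [   0.80    -0.45]
  [  -0.40     0.65]
det(I−A) = (0.80)(0.65) − (-0.45)(-0.40) = 0.3400
adj(I−A) = [[0.65, 0.45], [0.40, 0.80]]
(I − A)⁻¹ = adj(I−A) / det(I−A) ≈
  [   1.9118     1.3235]
  [   1.1765     2.3529]
x = (I − A)⁻¹ d = adj(I−A)·d / det(I−A), with det(I−A) = 0.3400:
  x_1 = (0.65·650 + 0.45·750) / 0.3400 = 760.00 / 0.3400 ≈ 2235.29
  x_2 = (0.40·650 + 0.80·750) / 0.3400 = 860.00 / 0.3400 ≈ 2529.41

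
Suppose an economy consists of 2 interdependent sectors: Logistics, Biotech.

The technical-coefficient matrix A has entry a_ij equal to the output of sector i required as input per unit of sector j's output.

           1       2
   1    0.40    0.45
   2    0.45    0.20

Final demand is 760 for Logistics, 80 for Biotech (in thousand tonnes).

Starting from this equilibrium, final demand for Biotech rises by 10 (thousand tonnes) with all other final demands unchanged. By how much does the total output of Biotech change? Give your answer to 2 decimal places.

Δx_2 = 21.62

I − A =
  [   0.60    -0.45]
  [  -0.45     0.80]
det(I−A) = (0.60)(0.80) − (-0.45)(-0.45) = 0.2775
adj(I−A) = [[0.80, 0.45], [0.45, 0.60]]
(I − A)⁻¹ = adj(I−A) / det(I−A) ≈
  [   2.8829     1.6216]
  [   1.6216     2.1622]
Δx = (I − A)⁻¹ Δd with Δd having +10 in the Biotech component and 0 elsewhere.
So Δx_2 = L_22 · (+10), where L_22 = adj(I−A)_22 / det(I−A) = 0.60 / 0.2775.
Δx_2 = 0.60 × (+10) / 0.2775 = 6.00 / 0.2775 ≈ 21.62.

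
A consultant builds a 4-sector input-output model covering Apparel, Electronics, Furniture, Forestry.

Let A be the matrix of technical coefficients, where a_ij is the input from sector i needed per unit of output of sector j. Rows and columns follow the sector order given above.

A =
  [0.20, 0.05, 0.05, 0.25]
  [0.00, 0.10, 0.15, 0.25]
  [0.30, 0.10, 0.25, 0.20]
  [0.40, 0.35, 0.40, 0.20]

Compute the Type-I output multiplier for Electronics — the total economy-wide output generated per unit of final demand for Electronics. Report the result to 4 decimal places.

I − A =
  [   0.80    -0.05    -0.05    -0.25]
  [   0.00     0.90    -0.15    -0.25]
  [  -0.30    -0.10     0.75    -0.20]
  [  -0.40    -0.35    -0.40     0.80]
Compute the cofactors C_ij = (−1)^(i+j)·(3×3 minor ij) of I−A; the adjugate is their transpose:
adj(I−A) = Cᵀ =
  [ 0.369875   0.109125   0.145750   0.186125]
  [ 0.153000   0.295000   0.166000   0.181500]
  [ 0.271750   0.152250   0.411000   0.235250]
  [ 0.387750   0.259750   0.351000   0.512250]
det(I−A) = Σ_j (I−A)_1j·C_1j = (0.80)(0.369875) + (-0.05)(0.153000) + (-0.05)(0.271750) + (-0.25)(0.387750) = 0.177725
(I − A)⁻¹ = adj(I−A) / det(I−A) ≈
  [   2.08116     0.61401     0.82009     1.04726]
  [   0.86088     1.65987     0.93403     1.02124]
  [   1.52905     0.85666     2.31256     1.32367]
  [   2.18174     1.46153     1.97496     2.88226]
The output multiplier for sector j is the column-j sum of the Leontief inverse (I − A)⁻¹ = adj(I−A) / det(I−A).
Column 2 of adj(I−A): (0.109125, 0.295000, 0.152250, 0.259750); det(I−A) = 0.177725.
m_2 = (0.109125 + 0.295000 + 0.152250 + 0.259750) / 0.177725 = 0.816125 / 0.177725 ≈ 4.5921.

m_2 = 4.5921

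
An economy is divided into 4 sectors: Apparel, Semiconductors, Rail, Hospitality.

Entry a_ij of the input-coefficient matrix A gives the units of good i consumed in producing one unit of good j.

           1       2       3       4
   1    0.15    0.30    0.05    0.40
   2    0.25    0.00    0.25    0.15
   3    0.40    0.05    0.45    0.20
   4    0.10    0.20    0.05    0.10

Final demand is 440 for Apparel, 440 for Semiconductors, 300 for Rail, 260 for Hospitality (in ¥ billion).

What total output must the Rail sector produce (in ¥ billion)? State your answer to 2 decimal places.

I − A =
  [   0.85    -0.30    -0.05    -0.40]
  [  -0.25     1.00    -0.25    -0.15]
  [  -0.40    -0.05     0.55    -0.20]
  [  -0.10    -0.20    -0.05     0.90]
Compute the cofactors C_ij = (−1)^(i+j)·(3×3 minor ij) of I−A; the adjugate is their transpose:
adj(I−A) = Cᵀ =
  [ 0.446875   0.194750   0.153250   0.265125]
  [ 0.227500   0.363250   0.204625   0.207125]
  [ 0.390000   0.216250   0.607500   0.344375]
  [ 0.121875   0.114375   0.096250   0.365000]
det(I−A) = Σ_j (I−A)_1j·C_1j = (0.85)(0.446875) + (-0.30)(0.227500) + (-0.05)(0.390000) + (-0.40)(0.121875) = 0.24334375
(I − A)⁻¹ = adj(I−A) / det(I−A) ≈
  [   1.8364     0.8003     0.6298     1.0895]
  [   0.9349     1.4927     0.8409     0.8512]
  [   1.6027     0.8887     2.4965     1.4152]
  [   0.5008     0.4700     0.3955     1.4999]
x = (I − A)⁻¹ d = adj(I−A)·d / det(I−A), with det(I−A) = 0.24334375:
  x_1 = (0.446875·440 + 0.194750·440 + 0.153250·300 + 0.265125·260) / 0.24334375 = 397.2225 / 0.24334375 ≈ 1632.35
  x_2 = (0.227500·440 + 0.363250·440 + 0.204625·300 + 0.207125·260) / 0.24334375 = 375.17 / 0.24334375 ≈ 1541.73
  x_3 = (0.390000·440 + 0.216250·440 + 0.607500·300 + 0.344375·260) / 0.24334375 = 538.5375 / 0.24334375 ≈ 2213.07
  x_4 = (0.121875·440 + 0.114375·440 + 0.096250·300 + 0.365000·260) / 0.24334375 = 227.725 / 0.24334375 ≈ 935.82

x_3 = 2213.07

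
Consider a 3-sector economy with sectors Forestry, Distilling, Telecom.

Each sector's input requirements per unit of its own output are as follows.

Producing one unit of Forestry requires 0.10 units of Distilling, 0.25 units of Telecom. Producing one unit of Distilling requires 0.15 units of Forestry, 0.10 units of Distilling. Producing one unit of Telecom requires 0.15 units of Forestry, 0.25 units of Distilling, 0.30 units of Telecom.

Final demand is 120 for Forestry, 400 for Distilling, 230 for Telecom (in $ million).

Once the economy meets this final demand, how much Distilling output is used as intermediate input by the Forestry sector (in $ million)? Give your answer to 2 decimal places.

z_DF = 27.29

I − A =
  [   1.00    -0.15    -0.15]
  [  -0.10     0.90    -0.25]
  [  -0.25     0.00     0.70]
Cofactors of I−A, C_ij = (−1)^(i+j)·(minor ij) (rows/columns in the sector order above):
  C_11 = (0.90)(0.70) − (-0.25)(0.00) = 0.6300
  C_12 = −[(-0.10)(0.70) − (-0.25)(-0.25)] = 0.1325
  C_13 = (-0.10)(0.00) − (0.90)(-0.25) = 0.2250
  C_21 = −[(-0.15)(0.70) − (-0.15)(0.00)] = 0.1050
  C_22 = (1.00)(0.70) − (-0.15)(-0.25) = 0.6625
  C_23 = −[(1.00)(0.00) − (-0.15)(-0.25)] = 0.0375
  C_31 = (-0.15)(-0.25) − (-0.15)(0.90) = 0.1725
  C_32 = −[(1.00)(-0.25) − (-0.15)(-0.10)] = 0.2650
  C_33 = (1.00)(0.90) − (-0.15)(-0.10) = 0.8850
det(I−A) = Σ_j (I−A)_1j·C_1j = (1.00)(0.6300) + (-0.15)(0.1325) + (-0.15)(0.2250) = 0.576375
adj(I−A) = Cᵀ =
  [ 0.6300   0.1050   0.1725]
  [ 0.1325   0.6625   0.2650]
  [ 0.2250   0.0375   0.8850]
(I − A)⁻¹ = adj(I−A) / det(I−A) ≈
  [   1.0930     0.1822     0.2993]
  [   0.2299     1.1494     0.4598]
  [   0.3904     0.0651     1.5355]
First solve x = (I − A)⁻¹ d = adj(I−A)·d / det(I−A); in particular x_F = (0.6300·120 + 0.1050·400 + 0.1725·230) / 0.576375 = 157.275 / 0.576375 ≈ 272.8692.
Intermediate flow from D to F: z_DF = a_DF · x_F = 0.10 × 157.275 / 0.576375 = 15.7275 / 0.576375 ≈ 27.29.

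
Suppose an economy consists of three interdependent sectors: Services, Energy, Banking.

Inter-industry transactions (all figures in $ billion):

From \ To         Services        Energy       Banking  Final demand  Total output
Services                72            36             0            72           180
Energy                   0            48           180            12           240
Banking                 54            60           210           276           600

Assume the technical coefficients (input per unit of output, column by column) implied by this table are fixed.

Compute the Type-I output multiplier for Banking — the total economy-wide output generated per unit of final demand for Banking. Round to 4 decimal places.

m_3 = 2.7811

Technical coefficients a_ij = z_ij / X_j:
  a_11 = 72/180 = 0.40, a_21 = 0/180 = 0.00, a_31 = 54/180 = 0.30
  a_12 = 36/240 = 0.15, a_22 = 48/240 = 0.20, a_32 = 60/240 = 0.25
  a_13 = 0/600 = 0.00, a_23 = 180/600 = 0.30, a_33 = 210/600 = 0.35
I − A =
  [   0.60    -0.15     0.00]
  [   0.00     0.80    -0.30]
  [  -0.30    -0.25     0.65]
Cofactors of I−A, C_ij = (−1)^(i+j)·(minor ij) (rows/columns in the sector order above):
  C_11 = (0.80)(0.65) − (-0.30)(-0.25) = 0.4450
  C_12 = −[(0.00)(0.65) − (-0.30)(-0.30)] = 0.0900
  C_13 = (0.00)(-0.25) − (0.80)(-0.30) = 0.2400
  C_21 = −[(-0.15)(0.65) − (0.00)(-0.25)] = 0.0975
  C_22 = (0.60)(0.65) − (0.00)(-0.30) = 0.3900
  C_23 = −[(0.60)(-0.25) − (-0.15)(-0.30)] = 0.1950
  C_31 = (-0.15)(-0.30) − (0.00)(0.80) = 0.0450
  C_32 = −[(0.60)(-0.30) − (0.00)(0.00)] = 0.1800
  C_33 = (0.60)(0.80) − (-0.15)(0.00) = 0.4800
det(I−A) = Σ_j (I−A)_1j·C_1j = (0.60)(0.4450) + (-0.15)(0.0900) + (0.00)(0.2400) = 0.2535
adj(I−A) = Cᵀ =
  [ 0.4450   0.0975   0.0450]
  [ 0.0900   0.3900   0.1800]
  [ 0.2400   0.1950   0.4800]
(I − A)⁻¹ = adj(I−A) / det(I−A) ≈
  [   1.75542     0.38462     0.17751]
  [   0.35503     1.53846     0.71006]
  [   0.94675     0.76923     1.89349]
The output multiplier for sector j is the column-j sum of the Leontief inverse (I − A)⁻¹ = adj(I−A) / det(I−A).
Column 3 of adj(I−A): (0.0450, 0.1800, 0.4800); det(I−A) = 0.2535.
m_3 = (0.0450 + 0.1800 + 0.4800) / 0.2535 = 0.705 / 0.2535 ≈ 2.7811.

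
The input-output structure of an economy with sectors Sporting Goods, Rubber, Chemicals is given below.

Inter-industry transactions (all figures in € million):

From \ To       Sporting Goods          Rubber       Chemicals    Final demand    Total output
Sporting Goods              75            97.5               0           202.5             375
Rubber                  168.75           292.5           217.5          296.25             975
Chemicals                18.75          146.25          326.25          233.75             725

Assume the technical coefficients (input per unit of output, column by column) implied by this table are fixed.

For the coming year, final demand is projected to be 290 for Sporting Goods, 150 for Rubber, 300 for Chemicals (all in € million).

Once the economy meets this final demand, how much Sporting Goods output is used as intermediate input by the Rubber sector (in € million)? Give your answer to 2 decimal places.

Technical coefficients a_ij = z_ij / X_j:
  a_11 = 75/375 = 0.20, a_21 = 168.75/375 = 0.45, a_31 = 18.75/375 = 0.05
  a_12 = 97.5/975 = 0.10, a_22 = 292.5/975 = 0.30, a_32 = 146.25/975 = 0.15
  a_13 = 0/725 = 0.00, a_23 = 217.5/725 = 0.30, a_33 = 326.25/725 = 0.45
I − A =
  [   0.80    -0.10     0.00]
  [  -0.45     0.70    -0.30]
  [  -0.05    -0.15     0.55]
Cofactors of I−A, C_ij = (−1)^(i+j)·(minor ij) (rows/columns in the sector order above):
  C_11 = (0.70)(0.55) − (-0.30)(-0.15) = 0.3400
  C_12 = −[(-0.45)(0.55) − (-0.30)(-0.05)] = 0.2625
  C_13 = (-0.45)(-0.15) − (0.70)(-0.05) = 0.1025
  C_21 = −[(-0.10)(0.55) − (0.00)(-0.15)] = 0.0550
  C_22 = (0.80)(0.55) − (0.00)(-0.05) = 0.4400
  C_23 = −[(0.80)(-0.15) − (-0.10)(-0.05)] = 0.1250
  C_31 = (-0.10)(-0.30) − (0.00)(0.70) = 0.0300
  C_32 = −[(0.80)(-0.30) − (0.00)(-0.45)] = 0.2400
  C_33 = (0.80)(0.70) − (-0.10)(-0.45) = 0.5150
det(I−A) = Σ_j (I−A)_1j·C_1j = (0.80)(0.3400) + (-0.10)(0.2625) + (0.00)(0.1025) = 0.24575
adj(I−A) = Cᵀ =
  [ 0.3400   0.0550   0.0300]
  [ 0.2625   0.4400   0.2400]
  [ 0.1025   0.1250   0.5150]
(I − A)⁻¹ = adj(I−A) / det(I−A) ≈
  [   1.3835     0.2238     0.1221]
  [   1.0682     1.7904     0.9766]
  [   0.4171     0.5086     2.0956]
First solve x = (I − A)⁻¹ d = adj(I−A)·d / det(I−A); in particular x_2 = (0.2625·290 + 0.4400·150 + 0.2400·300) / 0.24575 = 214.125 / 0.24575 ≈ 871.3123.
Intermediate flow from 1 to 2: z_12 = a_12 · x_2 = 0.10 × 214.125 / 0.24575 = 21.4125 / 0.24575 ≈ 87.13.

z_12 = 87.13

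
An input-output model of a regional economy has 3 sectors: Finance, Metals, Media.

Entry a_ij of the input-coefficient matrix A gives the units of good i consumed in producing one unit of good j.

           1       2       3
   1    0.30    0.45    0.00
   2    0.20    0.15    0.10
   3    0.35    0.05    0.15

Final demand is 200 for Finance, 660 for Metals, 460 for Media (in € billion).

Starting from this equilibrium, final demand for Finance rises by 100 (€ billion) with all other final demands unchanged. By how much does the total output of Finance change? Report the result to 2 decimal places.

I − A =
  [   0.70    -0.45     0.00]
  [  -0.20     0.85    -0.10]
  [  -0.35    -0.05     0.85]
Cofactors of I−A, C_ij = (−1)^(i+j)·(minor ij) (rows/columns in the sector order above):
  C_11 = (0.85)(0.85) − (-0.10)(-0.05) = 0.7175
  C_12 = −[(-0.20)(0.85) − (-0.10)(-0.35)] = 0.2050
  C_13 = (-0.20)(-0.05) − (0.85)(-0.35) = 0.3075
  C_21 = −[(-0.45)(0.85) − (0.00)(-0.05)] = 0.3825
  C_22 = (0.70)(0.85) − (0.00)(-0.35) = 0.5950
  C_23 = −[(0.70)(-0.05) − (-0.45)(-0.35)] = 0.1925
  C_31 = (-0.45)(-0.10) − (0.00)(0.85) = 0.0450
  C_32 = −[(0.70)(-0.10) − (0.00)(-0.20)] = 0.0700
  C_33 = (0.70)(0.85) − (-0.45)(-0.20) = 0.5050
det(I−A) = Σ_j (I−A)_1j·C_1j = (0.70)(0.7175) + (-0.45)(0.2050) + (0.00)(0.3075) = 0.4100
adj(I−A) = Cᵀ =
  [ 0.7175   0.3825   0.0450]
  [ 0.2050   0.5950   0.0700]
  [ 0.3075   0.1925   0.5050]
(I − A)⁻¹ = adj(I−A) / det(I−A) ≈
  [   1.7500     0.9329     0.1098]
  [   0.5000     1.4512     0.1707]
  [   0.7500     0.4695     1.2317]
Δx = (I − A)⁻¹ Δd with Δd having +100 in the Finance component and 0 elsewhere.
So Δx_1 = L_11 · (+100), where L_11 = adj(I−A)_11 / det(I−A) = 0.7175 / 0.4100.
Δx_1 = 0.7175 × (+100) / 0.4100 = 71.75 / 0.4100 = 175.00.

Δx_1 = 175.00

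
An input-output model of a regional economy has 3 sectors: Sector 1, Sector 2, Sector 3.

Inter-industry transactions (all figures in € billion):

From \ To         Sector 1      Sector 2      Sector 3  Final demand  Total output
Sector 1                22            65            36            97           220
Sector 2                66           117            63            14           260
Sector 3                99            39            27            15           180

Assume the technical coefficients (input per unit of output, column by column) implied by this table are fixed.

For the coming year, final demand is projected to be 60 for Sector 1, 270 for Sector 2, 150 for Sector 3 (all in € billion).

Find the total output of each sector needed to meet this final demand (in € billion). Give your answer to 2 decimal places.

x_1 = 566.37, x_2 = 1242.48, x_3 = 695.58

Technical coefficients a_ij = z_ij / X_j:
  a_11 = 22/220 = 0.10, a_21 = 66/220 = 0.30, a_31 = 99/220 = 0.45
  a_12 = 65/260 = 0.25, a_22 = 117/260 = 0.45, a_32 = 39/260 = 0.15
  a_13 = 36/180 = 0.20, a_23 = 63/180 = 0.35, a_33 = 27/180 = 0.15
I − A =
  [   0.90    -0.25    -0.20]
  [  -0.30     0.55    -0.35]
  [  -0.45    -0.15     0.85]
Cofactors of I−A, C_ij = (−1)^(i+j)·(minor ij) (rows/columns in the sector order above):
  C_11 = (0.55)(0.85) − (-0.35)(-0.15) = 0.4150
  C_12 = −[(-0.30)(0.85) − (-0.35)(-0.45)] = 0.4125
  C_13 = (-0.30)(-0.15) − (0.55)(-0.45) = 0.2925
  C_21 = −[(-0.25)(0.85) − (-0.20)(-0.15)] = 0.2425
  C_22 = (0.90)(0.85) − (-0.20)(-0.45) = 0.6750
  C_23 = −[(0.90)(-0.15) − (-0.25)(-0.45)] = 0.2475
  C_31 = (-0.25)(-0.35) − (-0.20)(0.55) = 0.1975
  C_32 = −[(0.90)(-0.35) − (-0.20)(-0.30)] = 0.3750
  C_33 = (0.90)(0.55) − (-0.25)(-0.30) = 0.4200
det(I−A) = Σ_j (I−A)_1j·C_1j = (0.90)(0.4150) + (-0.25)(0.4125) + (-0.20)(0.2925) = 0.211875
adj(I−A) = Cᵀ =
  [ 0.4150   0.2425   0.1975]
  [ 0.4125   0.6750   0.3750]
  [ 0.2925   0.2475   0.4200]
(I − A)⁻¹ = adj(I−A) / det(I−A) ≈
  [   1.9587     1.1445     0.9322]
  [   1.9469     3.1858     1.7699]
  [   1.3805     1.1681     1.9823]
x = (I − A)⁻¹ d = adj(I−A)·d / det(I−A), with det(I−A) = 0.211875:
  x_1 = (0.4150·60 + 0.2425·270 + 0.1975·150) / 0.211875 = 120.00 / 0.211875 ≈ 566.37
  x_2 = (0.4125·60 + 0.6750·270 + 0.3750·150) / 0.211875 = 263.25 / 0.211875 ≈ 1242.48
  x_3 = (0.2925·60 + 0.2475·270 + 0.4200·150) / 0.211875 = 147.375 / 0.211875 ≈ 695.58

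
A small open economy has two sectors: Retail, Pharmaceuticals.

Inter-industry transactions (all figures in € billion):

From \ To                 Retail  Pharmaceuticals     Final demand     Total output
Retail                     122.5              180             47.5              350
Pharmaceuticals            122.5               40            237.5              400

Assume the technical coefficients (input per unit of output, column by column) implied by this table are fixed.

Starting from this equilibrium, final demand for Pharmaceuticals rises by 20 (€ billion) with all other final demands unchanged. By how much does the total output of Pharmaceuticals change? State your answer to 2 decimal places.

Δx_2 = 30.41

Technical coefficients a_ij = z_ij / X_j:
  a_11 = 122.5/350 = 0.35, a_21 = 122.5/350 = 0.35
  a_12 = 180/400 = 0.45, a_22 = 40/400 = 0.10
I − A =
  [   0.65    -0.45]
  [  -0.35     0.90]
det(I−A) = (0.65)(0.90) − (-0.45)(-0.35) = 0.4275
adj(I−A) = [[0.90, 0.45], [0.35, 0.65]]
(I − A)⁻¹ = adj(I−A) / det(I−A) ≈
  [   2.1053     1.0526]
  [   0.8187     1.5205]
Δx = (I − A)⁻¹ Δd with Δd having +20 in the Pharmaceuticals component and 0 elsewhere.
So Δx_2 = L_22 · (+20), where L_22 = adj(I−A)_22 / det(I−A) = 0.65 / 0.4275.
Δx_2 = 0.65 × (+20) / 0.4275 = 13.00 / 0.4275 ≈ 30.41.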